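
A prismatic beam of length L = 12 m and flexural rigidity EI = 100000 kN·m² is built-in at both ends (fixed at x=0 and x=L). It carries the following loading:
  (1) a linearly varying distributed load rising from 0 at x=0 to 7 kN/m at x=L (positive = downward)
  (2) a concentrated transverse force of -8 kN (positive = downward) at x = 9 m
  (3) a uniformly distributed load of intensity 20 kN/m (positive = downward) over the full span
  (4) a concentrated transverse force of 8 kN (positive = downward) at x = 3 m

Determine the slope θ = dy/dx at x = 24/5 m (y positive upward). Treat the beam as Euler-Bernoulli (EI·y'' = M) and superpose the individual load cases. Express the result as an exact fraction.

Load 1 — triangular load w₀=7 kN/m (0→w₀ over full span):
  θ_1 = -w₀(2x(L-x)(L-2x)(x+2L)+x²(L-x)²)/(120LEI) = -7·(2·(24/5)·(12-(24/5))·(12-2·(24/5))·((24/5)+2·12)+(24/5)²·(12-(24/5))²)/(120·12·100000) = -567/1953125 rad
Load 2 — point force P=-8 kN at a=9 m (b=L-a=3):
  θ_2 = -Pb²x(2aL-(3a+b)x)/(2L³EI)  [x≤a] = -(-8)·3²·(24/5)·(2·9·12-(3·9+3)·(24/5))/(2·12³·100000) = 9/125000 rad
Load 3 — uniform load w=20 kN/m over full span:
  θ_3 = -wx(L-x)(L-2x)/(12EI) = -20·(24/5)·(12-(24/5))·(12-2·(24/5))/(12·100000) = -108/78125 rad
Load 4 — point force P=8 kN at a=3 m (b=L-a=9):
  θ_4 = Pa²(L-x)(2bL-(3b+a)(L-x))/(2L³EI)  [x>a] = 8·3²·(12-(24/5))·(2·9·12-(3·9+3)·(12-(24/5)))/(2·12³·100000) = 0 rad
Superposition: θ = Σ θ_i = -25011/15625000 rad ≈ -0.001601 rad

θ(24/5) = -25011/15625000 rad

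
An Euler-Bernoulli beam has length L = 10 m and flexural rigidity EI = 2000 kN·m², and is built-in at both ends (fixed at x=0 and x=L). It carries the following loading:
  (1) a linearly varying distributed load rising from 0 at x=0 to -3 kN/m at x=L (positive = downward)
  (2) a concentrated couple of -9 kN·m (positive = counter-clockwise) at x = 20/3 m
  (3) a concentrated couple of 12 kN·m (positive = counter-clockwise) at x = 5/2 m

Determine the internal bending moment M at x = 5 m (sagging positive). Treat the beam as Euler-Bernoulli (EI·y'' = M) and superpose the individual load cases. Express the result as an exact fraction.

M(5) = -49/4 kN·m

Load 1 — triangular load w₀=-3 kN/m (0→w₀ over full span):
  M_1 = 3w₀Lx/20 - w₀L²/30 - w₀x³/(6L) = 3·(-3)·10·5/20 - (-3)·10²/30 - (-3)·5³/(6·10) = -25/4 kN·m
Load 2 — applied couple M₀=-9 kN·m at a=20/3 m (b=L-a=10/3):
  M_2 = R_Ax - M_A  [x≤a] with R_A=-6/5, M_A=-3 = (-6/5)·5 - (-3) = -3 kN·m
Load 3 — applied couple M₀=12 kN·m at a=5/2 m (b=L-a=15/2):
  M_3 = R_Ax - M_A - M₀  [x>a] with R_A=27/20, M_A=-9/4 = (27/20)·5 - (-9/4) - 12 = -3 kN·m
Superposition: M = Σ M_i = -49/4 kN·m ≈ -12.250000 kN·m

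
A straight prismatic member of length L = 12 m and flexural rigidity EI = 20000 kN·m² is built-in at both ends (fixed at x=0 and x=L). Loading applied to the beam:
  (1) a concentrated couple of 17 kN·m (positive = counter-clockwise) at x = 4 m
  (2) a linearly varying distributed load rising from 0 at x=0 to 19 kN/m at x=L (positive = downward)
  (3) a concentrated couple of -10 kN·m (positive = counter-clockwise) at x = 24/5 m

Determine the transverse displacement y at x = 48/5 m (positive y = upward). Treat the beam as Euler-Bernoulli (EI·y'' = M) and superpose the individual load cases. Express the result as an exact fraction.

Load 1 — applied couple M₀=17 kN·m at a=4 m (b=L-a=8):
  y_1 = (R_Ax³/6 - M_Ax²/2 - M₀(x-a)²/2)/EI  [x>a] with R_A=17/9, M_A=0 = ((17/9)·(48/5)³/6 - 0·(48/5)²/2 - 17·((48/5)-4)²/2)/20000 = 187/312500 m
Load 2 — triangular load w₀=19 kN/m (0→w₀ over full span):
  y_2 = -w₀x²(L-x)²(x+2L)/(120LEI) = -19·(48/5)²·(12-(48/5))²·((48/5)+2·12)/(120·12·20000) = -114912/9765625 m
Load 3 — applied couple M₀=-10 kN·m at a=24/5 m (b=L-a=36/5):
  y_3 = (R_Ax³/6 - M_Ax²/2 - M₀(x-a)²/2)/EI  [x>a] with R_A=-6/5, M_A=-6/5 = ((-6/5)·(48/5)³/6 - (-6/5)·(48/5)²/2 - (-10)·((48/5)-(24/5))²/2)/20000 = -126/390625 m
Superposition: y = Σ y_i = -448873/39062500 m ≈ -0.011491 m

y(48/5) = -448873/39062500 m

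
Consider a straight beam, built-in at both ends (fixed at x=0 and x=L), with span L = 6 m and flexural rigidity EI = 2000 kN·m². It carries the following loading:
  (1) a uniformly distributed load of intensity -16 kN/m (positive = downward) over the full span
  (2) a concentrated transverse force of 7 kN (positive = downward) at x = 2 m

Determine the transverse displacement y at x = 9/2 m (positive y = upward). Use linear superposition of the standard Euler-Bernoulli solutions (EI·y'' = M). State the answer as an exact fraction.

y(9/2) = 1339/96000 m

Load 1 — uniform load w=-16 kN/m over full span:
  y_1 = -wx²(L-x)²/(24EI) = -(-16)·(9/2)²·(6-(9/2))²/(24·2000) = 243/16000 m
Load 2 — point force P=7 kN at a=2 m (b=L-a=4):
  y_2 = -Pa²(L-x)²(3bL-(3b+a)(L-x))/(6L³EI)  [x>a] = -7·2²·(6-(9/2))²·(3·4·6-(3·4+2)·(6-(9/2)))/(6·6³·2000) = -119/96000 m
Superposition: y = Σ y_i = 1339/96000 m ≈ 0.013948 m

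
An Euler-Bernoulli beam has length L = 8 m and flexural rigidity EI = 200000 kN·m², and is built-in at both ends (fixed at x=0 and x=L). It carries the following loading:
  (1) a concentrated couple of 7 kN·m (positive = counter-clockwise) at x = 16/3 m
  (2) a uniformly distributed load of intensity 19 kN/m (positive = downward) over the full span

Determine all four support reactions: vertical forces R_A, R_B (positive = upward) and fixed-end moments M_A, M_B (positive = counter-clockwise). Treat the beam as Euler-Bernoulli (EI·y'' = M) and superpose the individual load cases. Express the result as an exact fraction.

Load 1 — applied couple M₀=7 kN·m at a=16/3 m (b=L-a=8/3):
  R_A = 6M₀ab/L³ = 6·7·(16/3)·(8/3)/8³ = 7/6 kN
  M_A = M₀b(2a-b)/L² = 7·(8/3)·(2·(16/3)-(8/3))/8² = 7/3 kN·m
  R_B = -6M₀ab/L³ = -6·7·(16/3)·(8/3)/8³ = -7/6 kN
  M_B = M₀a(2b-a)/L² = 7·(16/3)·(2·(8/3)-(16/3))/8² = 0 kN·m
Load 2 — uniform load w=19 kN/m over full span:
  R_A = wL/2 = 19·8/2 = 76 kN
  M_A = wL²/12 = 19·8²/12 = 304/3 kN·m
  R_B = wL/2 = 19·8/2 = 76 kN
  M_B = -wL²/12 = -19·8²/12 = -304/3 kN·m
Superposition: R_A = 463/6 kN, M_A = 311/3 kN·m, R_B = 449/6 kN, M_B = -304/3 kN·m

R_A = 463/6 kN, M_A = 311/3 kN·m, R_B = 449/6 kN, M_B = -304/3 kN·m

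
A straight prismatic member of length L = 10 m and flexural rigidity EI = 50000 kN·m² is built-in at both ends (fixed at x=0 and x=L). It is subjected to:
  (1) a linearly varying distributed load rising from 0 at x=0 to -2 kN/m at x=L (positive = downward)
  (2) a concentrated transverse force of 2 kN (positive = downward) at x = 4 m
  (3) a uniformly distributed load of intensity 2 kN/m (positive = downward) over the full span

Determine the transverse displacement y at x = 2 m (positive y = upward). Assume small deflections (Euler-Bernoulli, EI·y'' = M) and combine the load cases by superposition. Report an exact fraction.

y(2) = -749/2343750 m

Load 1 — triangular load w₀=-2 kN/m (0→w₀ over full span):
  y_1 = -w₀x²(L-x)²(x+2L)/(120LEI) = -(-2)·2²·(10-2)²·(2+2·10)/(120·10·50000) = 44/234375 m
Load 2 — point force P=2 kN at a=4 m (b=L-a=6):
  y_2 = -Pb²x²(3aL-(3a+b)x)/(6L³EI)  [x≤a] = -2·6²·2²·(3·4·10-(3·4+6)·2)/(6·10³·50000) = -63/781250 m
Load 3 — uniform load w=2 kN/m over full span:
  y_3 = -wx²(L-x)²/(24EI) = -2·2²·(10-2)²/(24·50000) = -4/9375 m
Superposition: y = Σ y_i = -749/2343750 m ≈ -0.000320 m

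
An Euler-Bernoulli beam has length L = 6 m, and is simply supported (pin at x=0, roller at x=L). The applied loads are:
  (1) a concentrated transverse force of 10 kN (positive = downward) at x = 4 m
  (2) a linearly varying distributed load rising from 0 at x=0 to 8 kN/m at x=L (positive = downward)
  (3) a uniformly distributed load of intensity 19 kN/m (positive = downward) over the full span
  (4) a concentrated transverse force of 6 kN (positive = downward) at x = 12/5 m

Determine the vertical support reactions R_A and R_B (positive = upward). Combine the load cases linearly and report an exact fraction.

R_A = 1079/15 kN, R_B = 1231/15 kN

Load 1 — point force P=10 kN at a=4 m (b=L-a=2):
  R_A = Pb/L = 10·2/6 = 10/3 kN
  R_B = Pa/L = 10·4/6 = 20/3 kN
Load 2 — triangular load w₀=8 kN/m (0→w₀ over full span):
  R_A = w₀L/6 = 8·6/6 = 8 kN
  R_B = w₀L/3 = 8·6/3 = 16 kN
Load 3 — uniform load w=19 kN/m over full span:
  R_A = wL/2 = 19·6/2 = 57 kN
  R_B = wL/2 = 19·6/2 = 57 kN
Load 4 — point force P=6 kN at a=12/5 m (b=L-a=18/5):
  R_A = Pb/L = 6·(18/5)/6 = 18/5 kN
  R_B = Pa/L = 6·(12/5)/6 = 12/5 kN
Superposition: R_A = 1079/15 kN, R_B = 1231/15 kN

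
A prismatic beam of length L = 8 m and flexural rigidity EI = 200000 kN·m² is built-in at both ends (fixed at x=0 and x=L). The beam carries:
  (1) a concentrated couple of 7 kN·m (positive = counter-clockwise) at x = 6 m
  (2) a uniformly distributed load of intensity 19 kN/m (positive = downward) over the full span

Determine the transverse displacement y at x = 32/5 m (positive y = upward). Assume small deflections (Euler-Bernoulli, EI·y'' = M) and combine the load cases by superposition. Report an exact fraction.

Load 1 — applied couple M₀=7 kN·m at a=6 m (b=L-a=2):
  y_1 = (R_Ax³/6 - M_Ax²/2 - M₀(x-a)²/2)/EI  [x>a] with R_A=63/64, M_A=35/16 = ((63/64)·(32/5)³/6 - (35/16)·(32/5)²/2 - 7·((32/5)-6)²/2)/200000 = -147/12500000 m
Load 2 — uniform load w=19 kN/m over full span:
  y_2 = -wx²(L-x)²/(24EI) = -19·(32/5)²·(8-(32/5))²/(24·200000) = -2432/5859375 m
Superposition: y = Σ y_i = -80029/187500000 m ≈ -0.000427 m

y(32/5) = -80029/187500000 m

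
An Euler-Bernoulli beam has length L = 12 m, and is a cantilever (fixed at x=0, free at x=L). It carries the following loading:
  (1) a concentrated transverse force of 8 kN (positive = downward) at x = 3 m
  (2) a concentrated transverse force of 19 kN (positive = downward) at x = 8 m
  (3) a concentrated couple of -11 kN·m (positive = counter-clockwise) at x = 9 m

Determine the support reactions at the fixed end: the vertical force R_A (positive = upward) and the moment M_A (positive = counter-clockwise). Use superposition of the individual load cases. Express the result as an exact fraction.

Load 1 — point force P=8 kN at a=3 m (b=L-a=9):
  R_A = P = 8 kN
  M_A = Pa = 8·3 = 24 kN·m
Load 2 — point force P=19 kN at a=8 m (b=L-a=4):
  R_A = P = 19 kN
  M_A = Pa = 19·8 = 152 kN·m
Load 3 — applied couple M₀=-11 kN·m at a=9 m (b=L-a=3):
  R_A = 0 kN
  M_A = -M₀ = -(-11) = 11 kN·m
Superposition: R_A = 27 kN, M_A = 187 kN·m

R_A = 27 kN, M_A = 187 kN·m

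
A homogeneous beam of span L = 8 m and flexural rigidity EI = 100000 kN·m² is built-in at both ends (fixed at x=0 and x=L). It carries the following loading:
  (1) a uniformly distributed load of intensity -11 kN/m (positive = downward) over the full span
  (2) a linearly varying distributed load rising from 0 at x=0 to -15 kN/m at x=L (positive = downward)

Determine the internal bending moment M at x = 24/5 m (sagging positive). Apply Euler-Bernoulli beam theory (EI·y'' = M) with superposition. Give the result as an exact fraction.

Load 1 — uniform load w=-11 kN/m over full span:
  M_1 = wLx/2 - wL²/12 - wx²/2 = (-11)·8·(24/5)/2 - (-11)·8²/12 - (-11)·(24/5)²/2 = -1936/75 kN·m
Load 2 — triangular load w₀=-15 kN/m (0→w₀ over full span):
  M_2 = 3w₀Lx/20 - w₀L²/30 - w₀x³/(6L) = 3·(-15)·8·(24/5)/20 - (-15)·8²/30 - (-15)·(24/5)³/(6·8) = -496/25 kN·m
Superposition: M = Σ M_i = -3424/75 kN·m ≈ -45.653333 kN·m

M(24/5) = -3424/75 kN·m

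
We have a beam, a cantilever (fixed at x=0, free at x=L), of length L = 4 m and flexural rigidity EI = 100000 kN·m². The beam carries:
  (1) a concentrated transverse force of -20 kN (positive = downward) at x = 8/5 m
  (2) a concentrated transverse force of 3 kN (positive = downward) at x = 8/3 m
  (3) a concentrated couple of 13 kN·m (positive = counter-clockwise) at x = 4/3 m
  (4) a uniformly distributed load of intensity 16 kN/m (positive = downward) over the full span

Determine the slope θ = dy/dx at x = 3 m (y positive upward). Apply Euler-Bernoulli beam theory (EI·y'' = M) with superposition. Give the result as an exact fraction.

θ(3) = -509/375000 rad

Load 1 — point force P=-20 kN at a=8/5 m (b=L-a=12/5):
  θ_1 = -Pa²/(2EI)  [x>a] = -(-20)·(8/5)²/(2·100000) = 4/15625 rad
Load 2 — point force P=3 kN at a=8/3 m (b=L-a=4/3):
  θ_2 = -Pa²/(2EI)  [x>a] = -3·(8/3)²/(2·100000) = -1/9375 rad
Load 3 — applied couple M₀=13 kN·m at a=4/3 m (b=L-a=8/3):
  θ_3 = M₀a/EI  [x>a] = 13·(4/3)/100000 = 13/75000 rad
Load 4 — uniform load w=16 kN/m over full span:
  θ_4 = -wx(x²-3Lx+3L²)/(6EI) = -16·3·(3²-3·4·3+3·4²)/(6·100000) = -21/12500 rad
Superposition: θ = Σ θ_i = -509/375000 rad ≈ -0.001357 rad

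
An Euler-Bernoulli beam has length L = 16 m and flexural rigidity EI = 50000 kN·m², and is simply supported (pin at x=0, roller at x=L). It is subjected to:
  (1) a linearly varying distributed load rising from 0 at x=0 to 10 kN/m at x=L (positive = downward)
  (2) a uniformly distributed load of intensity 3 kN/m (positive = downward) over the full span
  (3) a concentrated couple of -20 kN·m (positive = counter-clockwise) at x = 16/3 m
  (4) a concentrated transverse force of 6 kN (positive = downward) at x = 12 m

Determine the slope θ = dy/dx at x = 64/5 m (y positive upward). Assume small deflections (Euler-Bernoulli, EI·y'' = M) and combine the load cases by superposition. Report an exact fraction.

Load 1 — triangular load w₀=10 kN/m (0→w₀ over full span):
  θ_1 = -w₀(7L⁴-30L²x²+15x⁴)/(360LEI) = -10·(7·16⁴-30·16²·(64/5)²+15·(64/5)⁴)/(360·16·50000) = 48448/3515625 rad
Load 2 — uniform load w=3 kN/m over full span:
  θ_2 = -w(L³-6Lx²+4x³)/(24EI) = -3·(16³-6·16·(64/5)²+4·(64/5)³)/(24·50000) = 3168/390625 rad
Load 3 — applied couple M₀=-20 kN·m at a=16/3 m (b=L-a=32/3):
  θ_3 = (M₀x²/(2L)-M₀(x-a)+C₁)/EI  [x>a] with C₁=M₀(3b²-L²)/(6L)=-160/9 = ((-20)·(64/5)²/(2·16)-(-20)·((64/5)-(16/3))+(-160/9))/50000 = 82/140625 rad
Load 4 — point force P=6 kN at a=12 m (b=L-a=4):
  θ_4 = -Pa(2L²-6Lx+3x²+a²)/(6LEI)  [x>a] = -6·12·(2·16²-6·16·(64/5)+3·(64/5)²+12²)/(6·16·50000) = 381/312500 rad
Superposition: θ = Σ θ_i = 66637/2812500 rad ≈ 0.023693 rad

θ(64/5) = 66637/2812500 rad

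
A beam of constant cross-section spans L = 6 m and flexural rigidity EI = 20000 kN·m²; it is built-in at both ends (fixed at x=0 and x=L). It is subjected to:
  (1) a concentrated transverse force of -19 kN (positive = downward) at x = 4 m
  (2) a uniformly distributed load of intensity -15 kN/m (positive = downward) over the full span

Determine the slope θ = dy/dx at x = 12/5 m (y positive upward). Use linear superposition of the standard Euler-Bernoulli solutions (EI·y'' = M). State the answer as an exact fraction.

θ(12/5) = 119/125000 rad

Load 1 — point force P=-19 kN at a=4 m (b=L-a=2):
  θ_1 = -Pb²x(2aL-(3a+b)x)/(2L³EI)  [x≤a] = -(-19)·2²·(12/5)·(2·4·6-(3·4+2)·(12/5))/(2·6³·20000) = 19/62500 rad
Load 2 — uniform load w=-15 kN/m over full span:
  θ_2 = -wx(L-x)(L-2x)/(12EI) = -(-15)·(12/5)·(6-(12/5))·(6-2·(12/5))/(12·20000) = 81/125000 rad
Superposition: θ = Σ θ_i = 119/125000 rad ≈ 0.000952 rad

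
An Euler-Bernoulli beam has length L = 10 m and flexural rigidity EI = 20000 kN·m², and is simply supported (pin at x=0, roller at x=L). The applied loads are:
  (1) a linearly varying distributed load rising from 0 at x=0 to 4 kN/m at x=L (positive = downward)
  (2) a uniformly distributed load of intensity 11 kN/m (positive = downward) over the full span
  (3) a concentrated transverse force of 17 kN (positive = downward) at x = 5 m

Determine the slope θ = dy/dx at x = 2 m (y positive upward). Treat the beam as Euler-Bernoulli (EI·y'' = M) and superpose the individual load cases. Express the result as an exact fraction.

θ(2) = -93053/3600000 rad

Load 1 — triangular load w₀=4 kN/m (0→w₀ over full span):
  θ_1 = -w₀(7L⁴-30L²x²+15x⁴)/(360LEI) = -4·(7·10⁴-30·10²·2²+15·2⁴)/(360·10·20000) = -91/28125 rad
Load 2 — uniform load w=11 kN/m over full span:
  θ_2 = -w(L³-6Lx²+4x³)/(24EI) = -11·(10³-6·10·2²+4·2³)/(24·20000) = -363/20000 rad
Load 3 — point force P=17 kN at a=5 m (b=L-a=5):
  θ_3 = -Pb(L²-b²-3x²)/(6LEI)  [x≤a] = -17·5·(10²-5²-3·2²)/(6·10·20000) = -357/80000 rad
Superposition: θ = Σ θ_i = -93053/3600000 rad ≈ -0.025848 rad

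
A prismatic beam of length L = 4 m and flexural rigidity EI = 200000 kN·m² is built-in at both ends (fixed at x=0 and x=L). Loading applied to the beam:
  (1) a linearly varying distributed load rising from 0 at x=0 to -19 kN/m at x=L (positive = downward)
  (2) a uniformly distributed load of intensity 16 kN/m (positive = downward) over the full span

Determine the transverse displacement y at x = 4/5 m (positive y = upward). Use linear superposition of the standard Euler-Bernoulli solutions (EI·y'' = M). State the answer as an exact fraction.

Load 1 — triangular load w₀=-19 kN/m (0→w₀ over full span):
  y_1 = -w₀x²(L-x)²(x+2L)/(120LEI) = -(-19)·(4/5)²·(4-(4/5))²·((4/5)+2·4)/(120·4·200000) = 1672/146484375 m
Load 2 — uniform load w=16 kN/m over full span:
  y_2 = -wx²(L-x)²/(24EI) = -16·(4/5)²·(4-(4/5))²/(24·200000) = -128/5859375 m
Superposition: y = Σ y_i = -1528/146484375 m ≈ -0.000010 m

y(4/5) = -1528/146484375 m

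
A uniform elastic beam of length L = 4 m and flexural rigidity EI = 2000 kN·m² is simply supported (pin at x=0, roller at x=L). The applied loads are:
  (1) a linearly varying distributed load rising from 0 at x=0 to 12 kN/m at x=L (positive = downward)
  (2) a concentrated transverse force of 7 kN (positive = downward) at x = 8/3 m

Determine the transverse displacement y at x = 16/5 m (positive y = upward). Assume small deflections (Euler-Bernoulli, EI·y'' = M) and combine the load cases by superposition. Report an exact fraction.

Load 1 — triangular load w₀=12 kN/m (0→w₀ over full span):
  y_1 = -w₀x(7L⁴-10L²x²+3x⁴)/(360LEI) = -12·(16/5)·(7·4⁴-10·4²·(16/5)²+3·(16/5)⁴)/(360·4·2000) = -12192/1953125 m
Load 2 — point force P=7 kN at a=8/3 m (b=L-a=4/3):
  y_2 = -Pa(L-x)(2Lx-a²-x²)/(6LEI)  [x>a] = -7·(8/3)·(4-(16/5))·(2·4·(16/5)-(8/3)²-(16/5)²)/(6·4·2000) = -3248/1265625 m
Superposition: y = Σ y_i = -1393552/158203125 m ≈ -0.008809 m

y(16/5) = -1393552/158203125 m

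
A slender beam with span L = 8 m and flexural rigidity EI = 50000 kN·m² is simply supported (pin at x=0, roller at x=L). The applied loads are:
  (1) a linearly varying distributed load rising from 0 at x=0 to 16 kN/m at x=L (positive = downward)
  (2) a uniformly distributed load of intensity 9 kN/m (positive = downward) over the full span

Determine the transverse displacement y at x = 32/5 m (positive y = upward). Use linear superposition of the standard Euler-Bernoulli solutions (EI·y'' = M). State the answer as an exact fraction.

y(32/5) = -538496/48828125 m

Load 1 — triangular load w₀=16 kN/m (0→w₀ over full span):
  y_1 = -w₀x(7L⁴-10L²x²+3x⁴)/(360LEI) = -16·(32/5)·(7·8⁴-10·8²·(32/5)²+3·(32/5)⁴)/(360·8·50000) = -260096/48828125 m
Load 2 — uniform load w=9 kN/m over full span:
  y_2 = -wx(L³-2Lx²+x³)/(24EI) = -9·(32/5)·(8³-2·8·(32/5)²+(32/5)³)/(24·50000) = -11136/1953125 m
Superposition: y = Σ y_i = -538496/48828125 m ≈ -0.011028 m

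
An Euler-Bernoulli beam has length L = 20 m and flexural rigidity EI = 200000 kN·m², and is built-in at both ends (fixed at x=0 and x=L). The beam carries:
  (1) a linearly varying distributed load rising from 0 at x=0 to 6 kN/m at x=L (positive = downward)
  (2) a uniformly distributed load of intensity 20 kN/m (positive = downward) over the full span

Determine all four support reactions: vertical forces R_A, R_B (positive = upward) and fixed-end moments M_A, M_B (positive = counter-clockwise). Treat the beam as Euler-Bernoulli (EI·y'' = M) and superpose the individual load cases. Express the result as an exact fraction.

Load 1 — triangular load w₀=6 kN/m (0→w₀ over full span):
  R_A = 3w₀L/20 = 3·6·20/20 = 18 kN
  M_A = w₀L²/30 = 6·20²/30 = 80 kN·m
  R_B = 7w₀L/20 = 7·6·20/20 = 42 kN
  M_B = -w₀L²/20 = -6·20²/20 = -120 kN·m
Load 2 — uniform load w=20 kN/m over full span:
  R_A = wL/2 = 20·20/2 = 200 kN
  M_A = wL²/12 = 20·20²/12 = 2000/3 kN·m
  R_B = wL/2 = 20·20/2 = 200 kN
  M_B = -wL²/12 = -20·20²/12 = -2000/3 kN·m
Superposition: R_A = 218 kN, M_A = 2240/3 kN·m, R_B = 242 kN, M_B = -2360/3 kN·m

R_A = 218 kN, M_A = 2240/3 kN·m, R_B = 242 kN, M_B = -2360/3 kN·m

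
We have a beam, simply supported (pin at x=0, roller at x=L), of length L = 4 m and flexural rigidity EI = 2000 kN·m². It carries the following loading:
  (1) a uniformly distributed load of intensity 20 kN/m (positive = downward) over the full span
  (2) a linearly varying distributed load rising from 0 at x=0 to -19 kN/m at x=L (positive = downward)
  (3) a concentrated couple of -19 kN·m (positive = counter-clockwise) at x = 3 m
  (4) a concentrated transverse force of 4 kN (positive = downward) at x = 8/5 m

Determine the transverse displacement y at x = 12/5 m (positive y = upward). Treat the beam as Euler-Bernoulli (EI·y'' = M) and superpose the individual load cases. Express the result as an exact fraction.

Load 1 — uniform load w=20 kN/m over full span:
  y_1 = -wx(L³-2Lx²+x³)/(24EI) = -20·(12/5)·(4³-2·4·(12/5)²+(12/5)³)/(24·2000) = -496/15625 m
Load 2 — triangular load w₀=-19 kN/m (0→w₀ over full span):
  y_2 = -w₀x(7L⁴-10L²x²+3x⁴)/(360LEI) = -(-19)·(12/5)·(7·4⁴-10·4²·(12/5)²+3·(12/5)⁴)/(360·4·2000) = 89984/5859375 m
Load 3 — applied couple M₀=-19 kN·m at a=3 m (b=L-a=1):
  y_3 = (M₀x³/(6L)+C₁x)/EI  [x≤a] with C₁=M₀(3b²-L²)/(6L)=247/24 = ((-19)·(12/5)³/(6·4)+(247/24)·(12/5))/2000 = 3439/500000 m
Load 4 — point force P=4 kN at a=8/5 m (b=L-a=12/5):
  y_4 = -Pa(L-x)(2Lx-a²-x²)/(6LEI)  [x>a] = -4·(8/5)·(4-(12/5))·(2·4·(12/5)-(8/5)²-(12/5)²)/(6·4·2000) = -544/234375 m
Superposition: y = Σ y_i = -2218087/187500000 m ≈ -0.011830 m

y(12/5) = -2218087/187500000 m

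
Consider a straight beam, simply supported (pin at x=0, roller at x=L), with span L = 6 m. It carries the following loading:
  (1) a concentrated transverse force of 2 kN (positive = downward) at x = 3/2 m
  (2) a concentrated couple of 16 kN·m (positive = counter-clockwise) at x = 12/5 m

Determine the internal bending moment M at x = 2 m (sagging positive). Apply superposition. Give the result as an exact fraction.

Load 1 — point force P=2 kN at a=3/2 m (b=L-a=9/2):
  M_1 = Pa(L-x)/L  [x>a] = 2·(3/2)·(6-2)/6 = 2 kN·m
Load 2 — applied couple M₀=16 kN·m at a=12/5 m (b=L-a=18/5):
  M_2 = M₀x/L  [x≤a] = 16·2/6 = 16/3 kN·m
Superposition: M = Σ M_i = 22/3 kN·m ≈ 7.333333 kN·m

M(2) = 22/3 kN·m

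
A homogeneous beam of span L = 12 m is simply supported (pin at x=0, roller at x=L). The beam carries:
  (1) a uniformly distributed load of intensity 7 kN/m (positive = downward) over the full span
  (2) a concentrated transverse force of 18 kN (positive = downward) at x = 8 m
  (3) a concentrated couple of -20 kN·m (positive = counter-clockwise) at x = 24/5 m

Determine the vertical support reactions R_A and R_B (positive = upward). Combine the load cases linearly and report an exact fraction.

R_A = 139/3 kN, R_B = 167/3 kN

Load 1 — uniform load w=7 kN/m over full span:
  R_A = wL/2 = 7·12/2 = 42 kN
  R_B = wL/2 = 7·12/2 = 42 kN
Load 2 — point force P=18 kN at a=8 m (b=L-a=4):
  R_A = Pb/L = 18·4/12 = 6 kN
  R_B = Pa/L = 18·8/12 = 12 kN
Load 3 — applied couple M₀=-20 kN·m at a=24/5 m (b=L-a=36/5):
  R_A = M₀/L = (-20)/12 = -5/3 kN
  R_B = -M₀/L = -(-20)/12 = 5/3 kN
Superposition: R_A = 139/3 kN, R_B = 167/3 kN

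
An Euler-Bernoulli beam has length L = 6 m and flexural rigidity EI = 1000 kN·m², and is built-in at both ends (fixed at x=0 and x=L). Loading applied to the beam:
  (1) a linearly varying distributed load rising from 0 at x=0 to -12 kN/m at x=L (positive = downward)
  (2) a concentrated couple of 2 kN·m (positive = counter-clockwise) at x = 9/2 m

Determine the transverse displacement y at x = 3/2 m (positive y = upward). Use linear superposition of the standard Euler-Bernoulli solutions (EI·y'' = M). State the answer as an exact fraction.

Load 1 — triangular load w₀=-12 kN/m (0→w₀ over full span):
  y_1 = -w₀x²(L-x)²(x+2L)/(120LEI) = -(-12)·(3/2)²·(6-(3/2))²·((3/2)+2·6)/(120·6·1000) = 6561/640000 m
Load 2 — applied couple M₀=2 kN·m at a=9/2 m (b=L-a=3/2):
  y_2 = (R_Ax³/6 - M_Ax²/2)/EI  [x≤a] with R_A=3/8, M_A=5/8 = ((3/8)·(3/2)³/6 - (5/8)·(3/2)²/2)/1000 = -63/128000 m
Superposition: y = Σ y_i = 3123/320000 m ≈ 0.009759 m

y(3/2) = 3123/320000 m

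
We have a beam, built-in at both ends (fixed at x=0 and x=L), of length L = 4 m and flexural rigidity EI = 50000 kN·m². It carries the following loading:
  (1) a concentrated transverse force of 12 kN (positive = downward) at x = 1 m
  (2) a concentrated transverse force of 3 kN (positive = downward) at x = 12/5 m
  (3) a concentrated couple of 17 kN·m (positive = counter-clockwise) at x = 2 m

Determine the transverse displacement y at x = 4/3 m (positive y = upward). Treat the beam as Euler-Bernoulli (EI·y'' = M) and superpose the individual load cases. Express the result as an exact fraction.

y(4/3) = -6649/84375000 m

Load 1 — point force P=12 kN at a=1 m (b=L-a=3):
  y_1 = -Pa²(L-x)²(3bL-(3b+a)(L-x))/(6L³EI)  [x>a] = -12·1²·(4-(4/3))²·(3·3·4-(3·3+1)·(4-(4/3)))/(6·4³·50000) = -7/168750 m
Load 2 — point force P=3 kN at a=12/5 m (b=L-a=8/5):
  y_2 = -Pb²x²(3aL-(3a+b)x)/(6L³EI)  [x≤a] = -3·(8/5)²·(4/3)²·(3·(12/5)·4-(3·(12/5)+(8/5))·(4/3))/(6·4³·50000) = -128/10546875 m
Load 3 — applied couple M₀=17 kN·m at a=2 m (b=L-a=2):
  y_3 = (R_Ax³/6 - M_Ax²/2)/EI  [x≤a] with R_A=51/8, M_A=17/4 = ((51/8)·(4/3)³/6 - (17/4)·(4/3)²/2)/50000 = -17/675000 m
Superposition: y = Σ y_i = -6649/84375000 m ≈ -0.000079 m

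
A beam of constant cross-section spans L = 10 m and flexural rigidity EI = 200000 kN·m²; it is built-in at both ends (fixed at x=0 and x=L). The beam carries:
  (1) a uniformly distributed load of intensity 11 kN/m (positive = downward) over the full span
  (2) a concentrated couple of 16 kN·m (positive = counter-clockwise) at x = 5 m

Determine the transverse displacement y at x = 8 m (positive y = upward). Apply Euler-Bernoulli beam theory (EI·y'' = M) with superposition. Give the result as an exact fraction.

y(8) = -211/375000 m

Load 1 — uniform load w=11 kN/m over full span:
  y_1 = -wx²(L-x)²/(24EI) = -11·8²·(10-8)²/(24·200000) = -11/18750 m
Load 2 — applied couple M₀=16 kN·m at a=5 m (b=L-a=5):
  y_2 = (R_Ax³/6 - M_Ax²/2 - M₀(x-a)²/2)/EI  [x>a] with R_A=12/5, M_A=4 = ((12/5)·8³/6 - 4·8²/2 - 16·(8-5)²/2)/200000 = 3/125000 m
Superposition: y = Σ y_i = -211/375000 m ≈ -0.000563 m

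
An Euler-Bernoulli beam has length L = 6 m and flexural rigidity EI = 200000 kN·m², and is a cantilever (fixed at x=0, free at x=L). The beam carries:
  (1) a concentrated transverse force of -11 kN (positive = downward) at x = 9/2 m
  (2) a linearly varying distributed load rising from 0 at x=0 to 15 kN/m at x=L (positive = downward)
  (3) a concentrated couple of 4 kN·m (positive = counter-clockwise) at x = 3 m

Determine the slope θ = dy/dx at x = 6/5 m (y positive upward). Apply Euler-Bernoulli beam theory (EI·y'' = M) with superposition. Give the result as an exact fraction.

θ(6/5) = -7971/12500000 rad

Load 1 — point force P=-11 kN at a=9/2 m (b=L-a=3/2):
  θ_1 = -Px(2a-x)/(2EI)  [x≤a] = -(-11)·(6/5)·(2·(9/2)-(6/5))/(2·200000) = 1287/5000000 rad
Load 2 — triangular load w₀=15 kN/m (0→w₀ over full span):
  θ_2 = (w₀Lx²/4-w₀L²x/3-w₀x⁴/(24L))/EI = (15·6·(6/5)²/4-15·6²·(6/5)/3-15·(6/5)⁴/(24·6))/200000 = -22977/25000000 rad
Load 3 — applied couple M₀=4 kN·m at a=3 m (b=L-a=3):
  θ_3 = M₀x/EI  [x≤a] = 4·(6/5)/200000 = 3/125000 rad
Superposition: θ = Σ θ_i = -7971/12500000 rad ≈ -0.000638 rad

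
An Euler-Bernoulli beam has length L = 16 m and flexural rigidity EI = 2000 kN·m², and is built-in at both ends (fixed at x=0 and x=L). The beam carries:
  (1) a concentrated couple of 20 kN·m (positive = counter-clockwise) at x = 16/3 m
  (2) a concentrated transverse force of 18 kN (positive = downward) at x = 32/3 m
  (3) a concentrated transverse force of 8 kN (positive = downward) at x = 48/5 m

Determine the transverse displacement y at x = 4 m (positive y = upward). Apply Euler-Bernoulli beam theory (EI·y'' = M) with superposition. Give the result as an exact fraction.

Load 1 — applied couple M₀=20 kN·m at a=16/3 m (b=L-a=32/3):
  y_1 = (R_Ax³/6 - M_Ax²/2)/EI  [x≤a] with R_A=5/3, M_A=0 = ((5/3)·4³/6 - 0·4²/2)/2000 = 2/225 m
Load 2 — point force P=18 kN at a=32/3 m (b=L-a=16/3):
  y_2 = -Pb²x²(3aL-(3a+b)x)/(6L³EI)  [x≤a] = -18·(16/3)²·4²·(3·(32/3)·16-(3·(32/3)+(16/3))·4)/(6·16³·2000) = -68/1125 m
Load 3 — point force P=8 kN at a=48/5 m (b=L-a=32/5):
  y_3 = -Pb²x²(3aL-(3a+b)x)/(6L³EI)  [x≤a] = -8·(32/5)²·4²·(3·(48/5)·16-(3·(48/5)+(32/5))·4)/(6·16³·2000) = -64/1875 m
Superposition: y = Σ y_i = -482/5625 m ≈ -0.085689 m

y(4) = -482/5625 m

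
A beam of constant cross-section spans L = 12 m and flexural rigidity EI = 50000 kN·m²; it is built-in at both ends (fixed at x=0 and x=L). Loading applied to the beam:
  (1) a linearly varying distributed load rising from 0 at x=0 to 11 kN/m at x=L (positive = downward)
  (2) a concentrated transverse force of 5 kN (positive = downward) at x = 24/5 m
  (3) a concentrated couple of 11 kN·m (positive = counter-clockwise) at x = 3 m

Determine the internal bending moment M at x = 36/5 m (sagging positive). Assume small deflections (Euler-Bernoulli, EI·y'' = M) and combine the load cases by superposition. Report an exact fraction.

Load 1 — triangular load w₀=11 kN/m (0→w₀ over full span):
  M_1 = 3w₀Lx/20 - w₀L²/30 - w₀x³/(6L) = 3·11·12·(36/5)/20 - 11·12²/30 - 11·(36/5)³/(6·12) = 4092/125 kN·m
Load 2 — point force P=5 kN at a=24/5 m (b=L-a=36/5):
  M_2 = Pa²(a+3b)(L-x)/L³ - Pa²b/L²  [x>a] = 5·(24/5)²·((24/5)+3·(36/5))·(12-(36/5))/12³ - 5·(24/5)²·(36/5)/12² = 336/125 kN·m
Load 3 — applied couple M₀=11 kN·m at a=3 m (b=L-a=9):
  M_3 = R_Ax - M_A - M₀  [x>a] with R_A=33/32, M_A=-33/16 = (33/32)·(36/5) - (-33/16) - 11 = -121/80 kN·m
Superposition: M = Σ M_i = 67823/2000 kN·m ≈ 33.911500 kN·m

M(36/5) = 67823/2000 kN·m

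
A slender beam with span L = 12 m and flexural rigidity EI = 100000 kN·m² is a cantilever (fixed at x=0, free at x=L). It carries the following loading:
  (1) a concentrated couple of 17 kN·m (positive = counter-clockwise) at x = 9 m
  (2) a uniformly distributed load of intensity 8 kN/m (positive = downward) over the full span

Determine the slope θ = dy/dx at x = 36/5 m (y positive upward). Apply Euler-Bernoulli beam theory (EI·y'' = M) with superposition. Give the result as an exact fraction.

Load 1 — applied couple M₀=17 kN·m at a=9 m (b=L-a=3):
  θ_1 = M₀x/EI  [x≤a] = 17·(36/5)/100000 = 153/125000 rad
Load 2 — uniform load w=8 kN/m over full span:
  θ_2 = -wx(x²-3Lx+3L²)/(6EI) = -8·(36/5)·((36/5)²-3·12·(36/5)+3·12²)/(6·100000) = -8424/390625 rad
Superposition: θ = Σ θ_i = -63567/3125000 rad ≈ -0.020341 rad

θ(36/5) = -63567/3125000 rad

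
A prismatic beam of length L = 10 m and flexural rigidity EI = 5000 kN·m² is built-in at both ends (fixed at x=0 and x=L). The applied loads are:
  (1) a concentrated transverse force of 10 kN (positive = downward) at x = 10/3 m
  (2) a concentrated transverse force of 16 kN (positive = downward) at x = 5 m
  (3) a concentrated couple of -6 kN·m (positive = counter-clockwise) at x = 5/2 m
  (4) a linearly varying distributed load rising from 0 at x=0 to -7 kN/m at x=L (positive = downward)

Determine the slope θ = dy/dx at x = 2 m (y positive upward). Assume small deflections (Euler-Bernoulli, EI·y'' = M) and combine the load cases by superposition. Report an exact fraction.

Load 1 — point force P=10 kN at a=10/3 m (b=L-a=20/3):
  θ_1 = -Pb²x(2aL-(3a+b)x)/(2L³EI)  [x≤a] = -10·(20/3)²·2·(2·(10/3)·10-(3·(10/3)+(20/3))·2)/(2·10³·5000) = -2/675 rad
Load 2 — point force P=16 kN at a=5 m (b=L-a=5):
  θ_2 = -Pb²x(2aL-(3a+b)x)/(2L³EI)  [x≤a] = -16·5²·2·(2·5·10-(3·5+5)·2)/(2·10³·5000) = -3/625 rad
Load 3 — applied couple M₀=-6 kN·m at a=5/2 m (b=L-a=15/2):
  θ_3 = (R_Ax²/2 - M_Ax)/EI  [x≤a] with R_A=-27/40, M_A=9/8 = ((-27/40)·2²/2 - (9/8)·2)/5000 = -9/12500 rad
Load 4 — triangular load w₀=-7 kN/m (0→w₀ over full span):
  θ_4 = -w₀(2x(L-x)(L-2x)(x+2L)+x²(L-x)²)/(120LEI) = -(-7)·(2·2·(10-2)·(10-2·2)·(2+2·10)+2²·(10-2)²)/(120·10·5000) = 49/9375 rad
Superposition: θ = Σ θ_i = -1099/337500 rad ≈ -0.003256 rad

θ(2) = -1099/337500 rad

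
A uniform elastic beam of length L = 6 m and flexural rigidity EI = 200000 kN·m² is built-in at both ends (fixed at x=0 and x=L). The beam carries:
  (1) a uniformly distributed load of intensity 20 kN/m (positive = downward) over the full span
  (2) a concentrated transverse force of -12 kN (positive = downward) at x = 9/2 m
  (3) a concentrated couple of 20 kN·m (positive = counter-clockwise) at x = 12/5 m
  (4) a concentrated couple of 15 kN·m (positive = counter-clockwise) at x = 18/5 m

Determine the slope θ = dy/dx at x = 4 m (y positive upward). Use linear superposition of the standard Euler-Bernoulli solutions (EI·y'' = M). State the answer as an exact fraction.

θ(4) = 767/6000000 rad

Load 1 — uniform load w=20 kN/m over full span:
  θ_1 = -wx(L-x)(L-2x)/(12EI) = -20·4·(6-4)·(6-2·4)/(12·200000) = 1/7500 rad
Load 2 — point force P=-12 kN at a=9/2 m (b=L-a=3/2):
  θ_2 = -Pb²x(2aL-(3a+b)x)/(2L³EI)  [x≤a] = -(-12)·(3/2)²·4·(2·(9/2)·6-(3·(9/2)+(3/2))·4)/(2·6³·200000) = -3/400000 rad
Load 3 — applied couple M₀=20 kN·m at a=12/5 m (b=L-a=18/5):
  θ_3 = (R_Ax²/2 - M_Ax - M₀(x-a))/EI  [x>a] with R_A=24/5, M_A=12/5 = ((24/5)·4²/2 - (12/5)·4 - 20·(4-(12/5)))/200000 = -1/62500 rad
Load 4 — applied couple M₀=15 kN·m at a=18/5 m (b=L-a=12/5):
  θ_4 = (R_Ax²/2 - M_Ax - M₀(x-a))/EI  [x>a] with R_A=18/5, M_A=24/5 = ((18/5)·4²/2 - (24/5)·4 - 15·(4-(18/5)))/200000 = 9/500000 rad
Superposition: θ = Σ θ_i = 767/6000000 rad ≈ 0.000128 rad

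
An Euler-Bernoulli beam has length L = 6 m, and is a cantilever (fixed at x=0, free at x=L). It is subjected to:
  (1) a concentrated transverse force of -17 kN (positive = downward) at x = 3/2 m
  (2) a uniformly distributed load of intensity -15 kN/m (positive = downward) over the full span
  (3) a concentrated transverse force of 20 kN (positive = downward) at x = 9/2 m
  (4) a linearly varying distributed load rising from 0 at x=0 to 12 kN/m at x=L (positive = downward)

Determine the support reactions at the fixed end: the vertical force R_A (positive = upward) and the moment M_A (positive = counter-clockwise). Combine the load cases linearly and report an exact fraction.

R_A = -51 kN, M_A = -123/2 kN·m

Load 1 — point force P=-17 kN at a=3/2 m (b=L-a=9/2):
  R_A = P = (-17) = -17 kN
  M_A = Pa = (-17)·(3/2) = -51/2 kN·m
Load 2 — uniform load w=-15 kN/m over full span:
  R_A = wL = (-15)·6 = -90 kN
  M_A = wL²/2 = (-15)·6²/2 = -270 kN·m
Load 3 — point force P=20 kN at a=9/2 m (b=L-a=3/2):
  R_A = P = 20 kN
  M_A = Pa = 20·(9/2) = 90 kN·m
Load 4 — triangular load w₀=12 kN/m (0→w₀ over full span):
  R_A = w₀L/2 = 12·6/2 = 36 kN
  M_A = w₀L²/3 = 12·6²/3 = 144 kN·m
Superposition: R_A = -51 kN, M_A = -123/2 kN·m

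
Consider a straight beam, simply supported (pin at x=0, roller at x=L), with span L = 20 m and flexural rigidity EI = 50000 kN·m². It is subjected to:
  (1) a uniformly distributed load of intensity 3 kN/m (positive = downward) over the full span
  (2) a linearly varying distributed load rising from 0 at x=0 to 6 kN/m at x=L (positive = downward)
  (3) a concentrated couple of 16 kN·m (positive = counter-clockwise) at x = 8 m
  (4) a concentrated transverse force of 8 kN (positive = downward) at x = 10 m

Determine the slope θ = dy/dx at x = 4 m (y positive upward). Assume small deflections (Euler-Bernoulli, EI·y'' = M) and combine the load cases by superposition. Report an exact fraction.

θ(4) = -1618/46875 rad

Load 1 — uniform load w=3 kN/m over full span:
  θ_1 = -w(L³-6Lx²+4x³)/(24EI) = -3·(20³-6·20·4²+4·4³)/(24·50000) = -99/6250 rad
Load 2 — triangular load w₀=6 kN/m (0→w₀ over full span):
  θ_2 = -w₀(7L⁴-30L²x²+15x⁴)/(360LEI) = -6·(7·20⁴-30·20²·4²+15·4⁴)/(360·20·50000) = -728/46875 rad
Load 3 — applied couple M₀=16 kN·m at a=8 m (b=L-a=12):
  θ_3 = (M₀x²/(2L)+C₁)/EI  [x≤a] with C₁=M₀(3b²-L²)/(6L)=64/15 = (16·4²/(2·20)+(64/15))/50000 = 2/9375 rad
Load 4 — point force P=8 kN at a=10 m (b=L-a=10):
  θ_4 = -Pb(L²-b²-3x²)/(6LEI)  [x≤a] = -8·10·(20²-10²-3·4²)/(6·20·50000) = -21/6250 rad
Superposition: θ = Σ θ_i = -1618/46875 rad ≈ -0.034517 rad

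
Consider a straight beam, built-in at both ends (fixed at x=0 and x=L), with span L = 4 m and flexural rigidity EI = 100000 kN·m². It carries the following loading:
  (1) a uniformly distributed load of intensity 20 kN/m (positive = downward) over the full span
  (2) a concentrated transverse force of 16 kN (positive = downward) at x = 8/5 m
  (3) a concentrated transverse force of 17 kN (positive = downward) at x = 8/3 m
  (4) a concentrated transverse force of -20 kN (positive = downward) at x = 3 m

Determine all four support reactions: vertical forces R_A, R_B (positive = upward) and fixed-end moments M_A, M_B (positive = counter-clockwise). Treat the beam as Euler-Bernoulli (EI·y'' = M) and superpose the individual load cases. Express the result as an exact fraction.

Load 1 — uniform load w=20 kN/m over full span:
  R_A = wL/2 = 20·4/2 = 40 kN
  M_A = wL²/12 = 20·4²/12 = 80/3 kN·m
  R_B = wL/2 = 20·4/2 = 40 kN
  M_B = -wL²/12 = -20·4²/12 = -80/3 kN·m
Load 2 — point force P=16 kN at a=8/5 m (b=L-a=12/5):
  R_A = Pb²(3a+b)/L³ = 16·(12/5)²·(3·(8/5)+(12/5))/4³ = 1296/125 kN
  M_A = Pab²/L² = 16·(8/5)·(12/5)²/4² = 1152/125 kN·m
  R_B = Pa²(a+3b)/L³ = 16·(8/5)²·((8/5)+3·(12/5))/4³ = 704/125 kN
  M_B = -Pa²b/L² = -16·(8/5)²·(12/5)/4² = -768/125 kN·m
Load 3 — point force P=17 kN at a=8/3 m (b=L-a=4/3):
  R_A = Pb²(3a+b)/L³ = 17·(4/3)²·(3·(8/3)+(4/3))/4³ = 119/27 kN
  M_A = Pab²/L² = 17·(8/3)·(4/3)²/4² = 136/27 kN·m
  R_B = Pa²(a+3b)/L³ = 17·(8/3)²·((8/3)+3·(4/3))/4³ = 340/27 kN
  M_B = -Pa²b/L² = -17·(8/3)²·(4/3)/4² = -272/27 kN·m
Load 4 — point force P=-20 kN at a=3 m (b=L-a=1):
  R_A = Pb²(3a+b)/L³ = (-20)·1²·(3·3+1)/4³ = -25/8 kN
  M_A = Pab²/L² = (-20)·3·1²/4² = -15/4 kN·m
  R_B = Pa²(a+3b)/L³ = (-20)·3²·(3+3·1)/4³ = -135/8 kN
  M_B = -Pa²b/L² = -(-20)·3²·1/4² = 45/4 kN·m
Superposition: R_A = 1394561/27000 kN, M_A = 501791/13500 kN·m, R_B = 1116439/27000 kN, M_B = -427069/13500 kN·m

R_A = 1394561/27000 kN, M_A = 501791/13500 kN·m, R_B = 1116439/27000 kN, M_B = -427069/13500 kN·m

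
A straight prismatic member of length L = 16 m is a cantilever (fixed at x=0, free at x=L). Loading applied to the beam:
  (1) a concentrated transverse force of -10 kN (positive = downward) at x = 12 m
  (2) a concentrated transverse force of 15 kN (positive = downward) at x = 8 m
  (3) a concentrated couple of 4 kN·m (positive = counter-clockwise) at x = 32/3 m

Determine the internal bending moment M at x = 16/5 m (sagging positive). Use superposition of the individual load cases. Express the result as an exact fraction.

M(16/5) = 20 kN·m

Load 1 — point force P=-10 kN at a=12 m (b=L-a=4):
  M_1 = -P(a-x)  [x≤a] = -(-10)·(12-(16/5)) = 88 kN·m
Load 2 — point force P=15 kN at a=8 m (b=L-a=8):
  M_2 = -P(a-x)  [x≤a] = -15·(8-(16/5)) = -72 kN·m
Load 3 — applied couple M₀=4 kN·m at a=32/3 m (b=L-a=16/3):
  M_3 = M₀  [x≤a] = 4 = 4 kN·m
Superposition: M = Σ M_i = 20 kN·m ≈ 20.000000 kN·m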